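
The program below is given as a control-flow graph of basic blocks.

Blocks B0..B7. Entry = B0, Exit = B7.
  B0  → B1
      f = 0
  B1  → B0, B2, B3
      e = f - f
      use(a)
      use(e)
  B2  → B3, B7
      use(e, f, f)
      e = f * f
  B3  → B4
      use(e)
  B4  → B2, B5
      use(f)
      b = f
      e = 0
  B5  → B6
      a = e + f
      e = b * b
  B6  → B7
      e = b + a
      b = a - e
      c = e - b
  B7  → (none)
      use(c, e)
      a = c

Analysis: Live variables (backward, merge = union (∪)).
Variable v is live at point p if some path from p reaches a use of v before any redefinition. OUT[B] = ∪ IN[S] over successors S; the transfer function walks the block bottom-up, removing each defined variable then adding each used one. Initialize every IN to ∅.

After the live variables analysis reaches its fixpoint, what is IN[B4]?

Answer: {c, f}

Derivation:
Per-block solution:
  B0: | IN={a, c} | OUT={a, c, f}
  B1: | IN={a, c, f} | OUT={a, c, e, f}
  B2: | IN={c, e, f} | OUT={c, e, f}
  B3: | IN={c, e, f} | OUT={c, f}
  B4: | IN={c, f} | OUT={b, c, e, f}
  B5: | IN={b, e, f} | OUT={a, b}
  B6: | IN={a, b} | OUT={c, e}
  B7: | IN={c, e} | OUT={}

Merge at B4: OUT[B4] = IN[B2] ⊔ IN[B5] = {b, c, e, f}
Applying B4's transfer function to that OUT value gives IN[B4] (row B4 above).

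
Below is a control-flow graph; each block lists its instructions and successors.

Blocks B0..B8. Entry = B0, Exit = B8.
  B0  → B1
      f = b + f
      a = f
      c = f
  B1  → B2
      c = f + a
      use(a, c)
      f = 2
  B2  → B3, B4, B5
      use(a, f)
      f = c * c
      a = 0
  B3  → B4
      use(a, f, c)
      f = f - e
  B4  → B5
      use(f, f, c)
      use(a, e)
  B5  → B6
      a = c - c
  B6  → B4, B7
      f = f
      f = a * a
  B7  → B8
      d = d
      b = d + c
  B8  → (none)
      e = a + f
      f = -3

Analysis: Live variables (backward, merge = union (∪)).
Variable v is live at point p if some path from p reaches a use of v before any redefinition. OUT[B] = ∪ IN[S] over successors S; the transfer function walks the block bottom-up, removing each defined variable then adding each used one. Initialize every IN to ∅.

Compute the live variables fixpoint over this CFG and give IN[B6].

Converged values:
  B0: | IN={b, d, e, f} | OUT={a, d, e, f}
  B1: | IN={a, d, e, f} | OUT={a, c, d, e, f}
  B2: | IN={a, c, d, e, f} | OUT={a, c, d, e, f}
  B3: | IN={a, c, d, e, f} | OUT={a, c, d, e, f}
  B4: | IN={a, c, d, e, f} | OUT={c, d, e, f}
  B5: | IN={c, d, e, f} | OUT={a, c, d, e, f}
  B6: | IN={a, c, d, e, f} | OUT={a, c, d, e, f}
  B7: | IN={a, c, d, f} | OUT={a, f}
  B8: | IN={a, f} | OUT={}

Merge at B6: OUT[B6] = IN[B4] ⊔ IN[B7] = {a, c, d, e, f}
Applying B6's transfer function to that OUT value gives IN[B6] (row B6 above).

Answer: {a, c, d, e, f}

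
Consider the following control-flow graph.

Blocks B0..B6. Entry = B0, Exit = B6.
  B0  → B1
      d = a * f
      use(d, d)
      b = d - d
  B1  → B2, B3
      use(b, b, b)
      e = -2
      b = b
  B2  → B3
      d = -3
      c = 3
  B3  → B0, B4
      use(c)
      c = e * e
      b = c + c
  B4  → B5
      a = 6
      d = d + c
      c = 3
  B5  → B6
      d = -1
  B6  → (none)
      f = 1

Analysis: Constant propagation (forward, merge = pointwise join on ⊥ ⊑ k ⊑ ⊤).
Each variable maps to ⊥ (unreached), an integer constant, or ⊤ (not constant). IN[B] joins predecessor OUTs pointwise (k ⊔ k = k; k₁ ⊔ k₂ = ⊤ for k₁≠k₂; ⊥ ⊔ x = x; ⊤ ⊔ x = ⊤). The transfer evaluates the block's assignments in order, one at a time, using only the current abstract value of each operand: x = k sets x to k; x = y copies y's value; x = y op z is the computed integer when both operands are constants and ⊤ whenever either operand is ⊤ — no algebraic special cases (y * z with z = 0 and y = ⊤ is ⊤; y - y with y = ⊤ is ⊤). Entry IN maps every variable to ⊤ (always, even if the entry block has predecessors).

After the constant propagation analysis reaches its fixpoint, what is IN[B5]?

Per-block solution:
  B0:  IN=(all ⊤)  OUT=(all ⊤)
  B1:  IN=(all ⊤)  OUT={e:-2; rest ⊤}
  B2:  IN={e:-2; rest ⊤}  OUT={c:3, d:-3, e:-2; rest ⊤}
  B3:  IN={e:-2; rest ⊤}  OUT={b:8, c:4, e:-2; rest ⊤}
  B4:  IN={b:8, c:4, e:-2; rest ⊤}  OUT={a:6, b:8, c:3, e:-2; rest ⊤}
  B5:  IN={a:6, b:8, c:3, e:-2; rest ⊤}  OUT={a:6, b:8, c:3, d:-1, e:-2; rest ⊤}
  B6:  IN={a:6, b:8, c:3, d:-1, e:-2; rest ⊤}  OUT={a:6, b:8, c:3, d:-1, e:-2, f:1; rest ⊤}

Merge at B5: IN[B5] = OUT[B4] = {a: 6, b: 8, c: 3, d: ⊤, e: -2, f: ⊤}

Answer: {a: 6, b: 8, c: 3, d: ⊤, e: -2, f: ⊤}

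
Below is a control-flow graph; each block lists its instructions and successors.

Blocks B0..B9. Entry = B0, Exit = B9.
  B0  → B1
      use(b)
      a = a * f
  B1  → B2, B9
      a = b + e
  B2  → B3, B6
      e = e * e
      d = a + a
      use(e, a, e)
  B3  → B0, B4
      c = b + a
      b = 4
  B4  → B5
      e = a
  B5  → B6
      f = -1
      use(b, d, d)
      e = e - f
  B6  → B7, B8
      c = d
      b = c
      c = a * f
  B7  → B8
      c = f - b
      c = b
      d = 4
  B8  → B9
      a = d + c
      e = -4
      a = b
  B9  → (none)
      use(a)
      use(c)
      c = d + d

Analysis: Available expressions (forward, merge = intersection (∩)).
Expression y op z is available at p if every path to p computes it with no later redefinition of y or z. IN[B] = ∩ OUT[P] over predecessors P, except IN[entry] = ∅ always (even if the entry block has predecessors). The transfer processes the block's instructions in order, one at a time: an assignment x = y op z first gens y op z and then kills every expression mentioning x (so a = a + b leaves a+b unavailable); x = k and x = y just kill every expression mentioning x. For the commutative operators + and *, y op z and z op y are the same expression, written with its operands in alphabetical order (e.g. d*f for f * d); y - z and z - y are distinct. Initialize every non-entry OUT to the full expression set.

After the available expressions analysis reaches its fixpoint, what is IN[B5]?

Answer: {a+a}

Trace:
Per-block solution:
  B0:   IN={}   OUT={}
  B1:   IN={}   OUT={b+e}
  B2:   IN={b+e}   OUT={a+a}
  B3:   IN={a+a}   OUT={a+a}
  B4:   IN={a+a}   OUT={a+a}
  B5:   IN={a+a}   OUT={a+a}
  B6:   IN={a+a}   OUT={a*f, a+a}
  B7:   IN={a*f, a+a}   OUT={a*f, a+a, f-b}
  B8:   IN={a*f, a+a}   OUT={c+d}
  B9:   IN={}   OUT={d+d}

Merge at B5: IN[B5] = OUT[B4] = {a+a}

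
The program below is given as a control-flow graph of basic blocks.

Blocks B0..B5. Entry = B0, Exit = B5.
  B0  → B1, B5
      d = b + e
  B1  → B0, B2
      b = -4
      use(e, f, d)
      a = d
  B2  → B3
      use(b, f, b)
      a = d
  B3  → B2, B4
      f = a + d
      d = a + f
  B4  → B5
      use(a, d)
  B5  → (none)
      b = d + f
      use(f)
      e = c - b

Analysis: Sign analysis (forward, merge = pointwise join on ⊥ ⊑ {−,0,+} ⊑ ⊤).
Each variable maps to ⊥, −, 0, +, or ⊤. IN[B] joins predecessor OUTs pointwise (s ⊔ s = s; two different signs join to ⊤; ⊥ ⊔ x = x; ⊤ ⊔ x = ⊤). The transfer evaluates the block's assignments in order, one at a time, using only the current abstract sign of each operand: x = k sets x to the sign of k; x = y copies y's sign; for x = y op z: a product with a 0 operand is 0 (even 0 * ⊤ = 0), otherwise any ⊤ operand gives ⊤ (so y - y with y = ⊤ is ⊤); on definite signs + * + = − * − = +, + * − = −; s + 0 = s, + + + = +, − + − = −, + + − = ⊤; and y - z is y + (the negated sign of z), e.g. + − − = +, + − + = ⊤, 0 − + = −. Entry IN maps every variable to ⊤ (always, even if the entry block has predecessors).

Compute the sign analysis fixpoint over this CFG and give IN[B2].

Per-block solution:
  B0:   IN=(all ⊤)   OUT=(all ⊤)
  B1:   IN=(all ⊤)   OUT={b:-; rest ⊤}
  B2:   IN={b:-; rest ⊤}   OUT={b:-; rest ⊤}
  B3:   IN={b:-; rest ⊤}   OUT={b:-; rest ⊤}
  B4:   IN={b:-; rest ⊤}   OUT={b:-; rest ⊤}
  B5:   IN=(all ⊤)   OUT=(all ⊤)

Merge at B2: IN[B2] = OUT[B1] ⊔ OUT[B3] = {a: ⊤, b: -, c: ⊤, d: ⊤, e: ⊤, f: ⊤}

Answer: {a: ⊤, b: -, c: ⊤, d: ⊤, e: ⊤, f: ⊤}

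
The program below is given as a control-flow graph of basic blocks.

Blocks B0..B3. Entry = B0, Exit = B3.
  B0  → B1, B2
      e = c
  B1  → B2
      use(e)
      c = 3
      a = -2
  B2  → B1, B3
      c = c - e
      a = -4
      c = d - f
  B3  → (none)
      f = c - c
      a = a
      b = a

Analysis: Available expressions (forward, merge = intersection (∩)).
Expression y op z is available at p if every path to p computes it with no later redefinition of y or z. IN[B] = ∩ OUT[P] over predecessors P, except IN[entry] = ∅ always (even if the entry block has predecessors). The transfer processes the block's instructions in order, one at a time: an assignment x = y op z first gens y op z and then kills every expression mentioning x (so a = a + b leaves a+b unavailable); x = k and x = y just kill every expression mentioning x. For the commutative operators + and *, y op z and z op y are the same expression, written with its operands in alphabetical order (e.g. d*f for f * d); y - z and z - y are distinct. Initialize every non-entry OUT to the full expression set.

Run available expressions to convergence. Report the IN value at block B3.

Answer: {d-f}

Derivation:
Converged values:
  B0: | IN={} | OUT={}
  B1: | IN={} | OUT={}
  B2: | IN={} | OUT={d-f}
  B3: | IN={d-f} | OUT={c-c}

Merge at B3: IN[B3] = OUT[B2] = {d-f}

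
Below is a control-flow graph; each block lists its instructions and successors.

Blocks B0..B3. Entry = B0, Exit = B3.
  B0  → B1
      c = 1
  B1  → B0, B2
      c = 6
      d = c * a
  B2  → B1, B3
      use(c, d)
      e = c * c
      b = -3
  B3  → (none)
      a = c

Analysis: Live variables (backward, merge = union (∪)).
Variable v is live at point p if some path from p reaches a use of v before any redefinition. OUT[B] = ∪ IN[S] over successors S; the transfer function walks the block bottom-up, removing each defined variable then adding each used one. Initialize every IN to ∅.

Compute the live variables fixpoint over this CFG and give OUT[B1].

Answer: {a, c, d}

Derivation:
Per-block solution:
  B0:  IN={a}  OUT={a}
  B1:  IN={a}  OUT={a, c, d}
  B2:  IN={a, c, d}  OUT={a, c}
  B3:  IN={c}  OUT={}

Merge at B1: OUT[B1] = IN[B0] ⊔ IN[B2] = {a, c, d}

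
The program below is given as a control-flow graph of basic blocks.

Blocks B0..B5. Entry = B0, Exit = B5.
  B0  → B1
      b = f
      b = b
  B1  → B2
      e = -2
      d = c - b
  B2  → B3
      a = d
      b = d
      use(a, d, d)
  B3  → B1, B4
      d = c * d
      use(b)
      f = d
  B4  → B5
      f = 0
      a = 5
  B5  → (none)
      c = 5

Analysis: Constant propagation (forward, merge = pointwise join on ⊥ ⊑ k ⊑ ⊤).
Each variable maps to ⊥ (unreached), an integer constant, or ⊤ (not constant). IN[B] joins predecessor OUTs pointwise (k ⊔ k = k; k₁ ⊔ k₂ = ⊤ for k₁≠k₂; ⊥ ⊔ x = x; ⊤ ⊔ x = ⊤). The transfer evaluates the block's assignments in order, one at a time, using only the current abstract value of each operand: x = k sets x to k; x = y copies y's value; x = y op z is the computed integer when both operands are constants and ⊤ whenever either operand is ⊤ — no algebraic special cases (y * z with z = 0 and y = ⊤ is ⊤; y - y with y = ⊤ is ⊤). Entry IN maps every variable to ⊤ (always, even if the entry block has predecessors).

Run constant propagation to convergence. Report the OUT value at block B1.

Per-block solution:
  B0: | IN=(all ⊤) | OUT=(all ⊤)
  B1: | IN=(all ⊤) | OUT={e:-2; rest ⊤}
  B2: | IN={e:-2; rest ⊤} | OUT={e:-2; rest ⊤}
  B3: | IN={e:-2; rest ⊤} | OUT={e:-2; rest ⊤}
  B4: | IN={e:-2; rest ⊤} | OUT={a:5, e:-2, f:0; rest ⊤}
  B5: | IN={a:5, e:-2, f:0; rest ⊤} | OUT={a:5, c:5, e:-2, f:0; rest ⊤}

Merge at B1: IN[B1] = OUT[B0] ⊔ OUT[B3] = {a: ⊤, b: ⊤, c: ⊤, d: ⊤, e: ⊤, f: ⊤}
Applying B1's transfer function to that IN value gives OUT[B1] (row B1 above).

Answer: {a: ⊤, b: ⊤, c: ⊤, d: ⊤, e: -2, f: ⊤}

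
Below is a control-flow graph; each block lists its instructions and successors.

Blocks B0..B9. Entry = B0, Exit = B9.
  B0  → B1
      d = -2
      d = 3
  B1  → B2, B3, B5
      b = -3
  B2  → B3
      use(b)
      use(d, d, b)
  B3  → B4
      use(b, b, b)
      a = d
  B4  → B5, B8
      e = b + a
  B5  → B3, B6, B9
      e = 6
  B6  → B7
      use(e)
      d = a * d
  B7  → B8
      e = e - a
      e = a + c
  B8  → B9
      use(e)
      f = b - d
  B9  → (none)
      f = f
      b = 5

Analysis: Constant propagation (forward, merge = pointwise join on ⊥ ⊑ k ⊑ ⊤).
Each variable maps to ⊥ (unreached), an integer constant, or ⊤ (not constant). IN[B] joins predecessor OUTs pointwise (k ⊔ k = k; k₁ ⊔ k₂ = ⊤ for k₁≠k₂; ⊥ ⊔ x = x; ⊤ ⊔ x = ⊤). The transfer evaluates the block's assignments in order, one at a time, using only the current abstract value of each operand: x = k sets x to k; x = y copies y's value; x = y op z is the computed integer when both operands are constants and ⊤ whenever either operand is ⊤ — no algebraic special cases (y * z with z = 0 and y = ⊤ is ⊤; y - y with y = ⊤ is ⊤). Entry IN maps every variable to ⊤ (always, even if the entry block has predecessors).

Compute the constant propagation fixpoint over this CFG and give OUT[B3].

Converged values:
  B0:   IN=(all ⊤)   OUT={d:3; rest ⊤}
  B1:   IN={d:3; rest ⊤}   OUT={b:-3, d:3; rest ⊤}
  B2:   IN={b:-3, d:3; rest ⊤}   OUT={b:-3, d:3; rest ⊤}
  B3:   IN={b:-3, d:3; rest ⊤}   OUT={a:3, b:-3, d:3; rest ⊤}
  B4:   IN={a:3, b:-3, d:3; rest ⊤}   OUT={a:3, b:-3, d:3, e:0; rest ⊤}
  B5:   IN={b:-3, d:3; rest ⊤}   OUT={b:-3, d:3, e:6; rest ⊤}
  B6:   IN={b:-3, d:3, e:6; rest ⊤}   OUT={b:-3, e:6; rest ⊤}
  B7:   IN={b:-3, e:6; rest ⊤}   OUT={b:-3; rest ⊤}
  B8:   IN={b:-3; rest ⊤}   OUT={b:-3; rest ⊤}
  B9:   IN={b:-3; rest ⊤}   OUT={b:5; rest ⊤}

Merge at B3: IN[B3] = OUT[B1] ⊔ OUT[B2] ⊔ OUT[B5] = {a: ⊤, b: -3, c: ⊤, d: 3, e: ⊤, f: ⊤}
Applying B3's transfer function to that IN value gives OUT[B3] (row B3 above).

Answer: {a: 3, b: -3, c: ⊤, d: 3, e: ⊤, f: ⊤}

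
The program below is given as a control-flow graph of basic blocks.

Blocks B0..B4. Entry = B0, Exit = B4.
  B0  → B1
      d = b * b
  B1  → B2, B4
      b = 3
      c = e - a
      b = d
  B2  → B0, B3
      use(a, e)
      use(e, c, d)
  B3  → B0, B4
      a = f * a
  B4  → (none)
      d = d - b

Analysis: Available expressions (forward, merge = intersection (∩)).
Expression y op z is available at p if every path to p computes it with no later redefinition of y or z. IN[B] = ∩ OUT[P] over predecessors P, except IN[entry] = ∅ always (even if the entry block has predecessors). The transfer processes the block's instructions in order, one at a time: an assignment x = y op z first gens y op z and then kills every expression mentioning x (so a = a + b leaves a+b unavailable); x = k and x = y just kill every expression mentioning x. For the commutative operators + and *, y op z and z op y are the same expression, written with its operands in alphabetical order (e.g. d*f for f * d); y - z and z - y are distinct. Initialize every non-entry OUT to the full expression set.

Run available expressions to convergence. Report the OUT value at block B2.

Converged values:
  B0: | IN={} | OUT={b*b}
  B1: | IN={b*b} | OUT={e-a}
  B2: | IN={e-a} | OUT={e-a}
  B3: | IN={e-a} | OUT={}
  B4: | IN={} | OUT={}

Merge at B2: IN[B2] = OUT[B1] = {e-a}
Applying B2's transfer function to that IN value gives OUT[B2] (row B2 above).

Answer: {e-a}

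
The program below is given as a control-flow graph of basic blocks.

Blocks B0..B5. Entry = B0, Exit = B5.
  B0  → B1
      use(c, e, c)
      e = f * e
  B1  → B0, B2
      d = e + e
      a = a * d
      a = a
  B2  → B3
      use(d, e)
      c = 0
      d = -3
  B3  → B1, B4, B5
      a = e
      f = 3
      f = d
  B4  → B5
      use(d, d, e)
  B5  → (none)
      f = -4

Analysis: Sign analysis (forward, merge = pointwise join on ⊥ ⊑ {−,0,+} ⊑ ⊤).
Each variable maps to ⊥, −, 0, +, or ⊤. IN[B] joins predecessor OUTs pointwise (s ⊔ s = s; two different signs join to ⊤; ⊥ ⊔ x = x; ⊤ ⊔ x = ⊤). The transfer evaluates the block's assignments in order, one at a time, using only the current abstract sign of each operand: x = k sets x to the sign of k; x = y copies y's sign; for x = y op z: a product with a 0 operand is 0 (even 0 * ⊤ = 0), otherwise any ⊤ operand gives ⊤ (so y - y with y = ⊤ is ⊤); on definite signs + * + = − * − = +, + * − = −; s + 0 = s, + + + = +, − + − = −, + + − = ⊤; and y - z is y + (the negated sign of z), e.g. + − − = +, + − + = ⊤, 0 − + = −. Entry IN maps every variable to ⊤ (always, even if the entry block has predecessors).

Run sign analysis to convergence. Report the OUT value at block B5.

Answer: {a: ⊤, b: ⊤, c: 0, d: -, e: ⊤, f: -}

Working:
Fixpoint table:
  B0:   IN=(all ⊤)   OUT=(all ⊤)
  B1:   IN=(all ⊤)   OUT=(all ⊤)
  B2:   IN=(all ⊤)   OUT={c:0, d:-; rest ⊤}
  B3:   IN={c:0, d:-; rest ⊤}   OUT={c:0, d:-, f:-; rest ⊤}
  B4:   IN={c:0, d:-, f:-; rest ⊤}   OUT={c:0, d:-, f:-; rest ⊤}
  B5:   IN={c:0, d:-, f:-; rest ⊤}   OUT={c:0, d:-, f:-; rest ⊤}

Merge at B5: IN[B5] = OUT[B3] ⊔ OUT[B4] = {a: ⊤, b: ⊤, c: 0, d: -, e: ⊤, f: -}
Applying B5's transfer function to that IN value gives OUT[B5] (row B5 above).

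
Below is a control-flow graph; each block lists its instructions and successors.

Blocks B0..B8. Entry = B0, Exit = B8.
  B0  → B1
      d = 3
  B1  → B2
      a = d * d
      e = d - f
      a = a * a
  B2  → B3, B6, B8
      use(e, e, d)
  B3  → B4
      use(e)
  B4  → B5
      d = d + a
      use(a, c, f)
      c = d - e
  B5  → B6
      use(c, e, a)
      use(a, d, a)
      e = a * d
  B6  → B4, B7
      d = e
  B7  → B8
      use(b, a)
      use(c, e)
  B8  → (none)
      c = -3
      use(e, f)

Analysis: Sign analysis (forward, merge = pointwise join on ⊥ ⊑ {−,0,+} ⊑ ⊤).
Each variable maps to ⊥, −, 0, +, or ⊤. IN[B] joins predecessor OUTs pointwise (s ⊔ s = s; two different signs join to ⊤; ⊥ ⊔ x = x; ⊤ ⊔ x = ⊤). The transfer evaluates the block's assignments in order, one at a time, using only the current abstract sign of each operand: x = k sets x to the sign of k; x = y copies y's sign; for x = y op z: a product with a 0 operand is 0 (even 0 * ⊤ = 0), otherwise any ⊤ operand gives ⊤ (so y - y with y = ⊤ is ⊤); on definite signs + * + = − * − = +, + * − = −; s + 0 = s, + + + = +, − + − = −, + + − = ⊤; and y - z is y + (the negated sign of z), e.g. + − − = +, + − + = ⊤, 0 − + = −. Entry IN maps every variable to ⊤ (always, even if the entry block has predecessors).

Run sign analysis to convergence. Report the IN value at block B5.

Fixpoint table:
  B0:   IN=(all ⊤)   OUT={d:+; rest ⊤}
  B1:   IN={d:+; rest ⊤}   OUT={a:+, d:+; rest ⊤}
  B2:   IN={a:+, d:+; rest ⊤}   OUT={a:+, d:+; rest ⊤}
  B3:   IN={a:+, d:+; rest ⊤}   OUT={a:+, d:+; rest ⊤}
  B4:   IN={a:+; rest ⊤}   OUT={a:+; rest ⊤}
  B5:   IN={a:+; rest ⊤}   OUT={a:+; rest ⊤}
  B6:   IN={a:+; rest ⊤}   OUT={a:+; rest ⊤}
  B7:   IN={a:+; rest ⊤}   OUT={a:+; rest ⊤}
  B8:   IN={a:+; rest ⊤}   OUT={a:+, c:-; rest ⊤}

Merge at B5: IN[B5] = OUT[B4] = {a: +, b: ⊤, c: ⊤, d: ⊤, e: ⊤, f: ⊤}

Answer: {a: +, b: ⊤, c: ⊤, d: ⊤, e: ⊤, f: ⊤}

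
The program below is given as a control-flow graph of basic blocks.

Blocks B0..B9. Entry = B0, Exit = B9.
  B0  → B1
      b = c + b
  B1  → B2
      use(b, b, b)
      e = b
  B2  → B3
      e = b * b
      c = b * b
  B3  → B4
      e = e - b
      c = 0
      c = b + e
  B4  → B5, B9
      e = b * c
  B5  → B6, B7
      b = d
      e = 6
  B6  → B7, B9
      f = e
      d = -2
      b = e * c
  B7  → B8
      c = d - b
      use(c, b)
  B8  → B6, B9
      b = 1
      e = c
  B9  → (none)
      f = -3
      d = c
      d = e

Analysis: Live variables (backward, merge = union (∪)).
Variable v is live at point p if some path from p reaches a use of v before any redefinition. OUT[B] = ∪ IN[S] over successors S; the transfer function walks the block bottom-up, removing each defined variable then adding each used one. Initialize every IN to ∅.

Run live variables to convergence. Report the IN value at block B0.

Fixpoint table:
  B0:   IN={b, c, d}   OUT={b, d}
  B1:   IN={b, d}   OUT={b, d}
  B2:   IN={b, d}   OUT={b, d, e}
  B3:   IN={b, d, e}   OUT={b, c, d}
  B4:   IN={b, c, d}   OUT={c, d, e}
  B5:   IN={c, d}   OUT={b, c, d, e}
  B6:   IN={c, e}   OUT={b, c, d, e}
  B7:   IN={b, d}   OUT={c}
  B8:   IN={c}   OUT={c, e}
  B9:   IN={c, e}   OUT={}

Merge at B0: OUT[B0] = IN[B1] = {b, d}
Applying B0's transfer function to that OUT value gives IN[B0] (row B0 above).

Answer: {b, c, d}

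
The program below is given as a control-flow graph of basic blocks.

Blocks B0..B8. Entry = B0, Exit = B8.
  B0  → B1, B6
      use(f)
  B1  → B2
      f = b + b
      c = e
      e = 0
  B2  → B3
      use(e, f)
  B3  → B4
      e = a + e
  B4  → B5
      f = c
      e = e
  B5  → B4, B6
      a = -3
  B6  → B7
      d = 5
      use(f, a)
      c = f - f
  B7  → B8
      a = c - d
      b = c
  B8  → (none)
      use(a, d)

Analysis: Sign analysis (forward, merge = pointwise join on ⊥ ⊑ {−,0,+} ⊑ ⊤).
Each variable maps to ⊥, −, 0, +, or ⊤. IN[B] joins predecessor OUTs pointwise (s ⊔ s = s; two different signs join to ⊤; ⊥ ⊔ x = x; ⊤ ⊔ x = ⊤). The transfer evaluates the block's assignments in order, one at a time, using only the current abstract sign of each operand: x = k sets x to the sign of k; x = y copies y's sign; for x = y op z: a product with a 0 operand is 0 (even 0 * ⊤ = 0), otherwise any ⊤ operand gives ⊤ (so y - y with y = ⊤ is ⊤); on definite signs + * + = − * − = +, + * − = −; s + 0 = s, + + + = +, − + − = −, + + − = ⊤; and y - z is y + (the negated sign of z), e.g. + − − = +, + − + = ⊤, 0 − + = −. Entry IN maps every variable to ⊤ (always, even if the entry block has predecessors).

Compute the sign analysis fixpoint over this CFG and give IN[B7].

Answer: {a: ⊤, b: ⊤, c: ⊤, d: +, e: ⊤, f: ⊤}

Trace:
Fixpoint table:
  B0:   IN=(all ⊤)   OUT=(all ⊤)
  B1:   IN=(all ⊤)   OUT={e:0; rest ⊤}
  B2:   IN={e:0; rest ⊤}   OUT={e:0; rest ⊤}
  B3:   IN={e:0; rest ⊤}   OUT=(all ⊤)
  B4:   IN=(all ⊤)   OUT=(all ⊤)
  B5:   IN=(all ⊤)   OUT={a:-; rest ⊤}
  B6:   IN=(all ⊤)   OUT={d:+; rest ⊤}
  B7:   IN={d:+; rest ⊤}   OUT={d:+; rest ⊤}
  B8:   IN={d:+; rest ⊤}   OUT={d:+; rest ⊤}

Merge at B7: IN[B7] = OUT[B6] = {a: ⊤, b: ⊤, c: ⊤, d: +, e: ⊤, f: ⊤}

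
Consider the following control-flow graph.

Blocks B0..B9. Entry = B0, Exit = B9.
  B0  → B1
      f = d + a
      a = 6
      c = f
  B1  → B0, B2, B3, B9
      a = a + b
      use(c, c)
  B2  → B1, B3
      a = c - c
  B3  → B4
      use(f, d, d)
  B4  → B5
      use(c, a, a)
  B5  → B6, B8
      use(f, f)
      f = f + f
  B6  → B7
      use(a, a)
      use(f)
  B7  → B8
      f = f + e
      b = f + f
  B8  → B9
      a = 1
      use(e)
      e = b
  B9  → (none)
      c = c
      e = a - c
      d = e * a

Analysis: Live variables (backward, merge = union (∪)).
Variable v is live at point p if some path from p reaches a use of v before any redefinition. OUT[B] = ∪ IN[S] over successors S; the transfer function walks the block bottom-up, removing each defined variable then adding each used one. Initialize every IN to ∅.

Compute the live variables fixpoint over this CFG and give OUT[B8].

Answer: {a, c}

Trace:
Fixpoint table:
  B0:  IN={a, b, d, e}  OUT={a, b, c, d, e, f}
  B1:  IN={a, b, c, d, e, f}  OUT={a, b, c, d, e, f}
  B2:  IN={b, c, d, e, f}  OUT={a, b, c, d, e, f}
  B3:  IN={a, b, c, d, e, f}  OUT={a, b, c, e, f}
  B4:  IN={a, b, c, e, f}  OUT={a, b, c, e, f}
  B5:  IN={a, b, c, e, f}  OUT={a, b, c, e, f}
  B6:  IN={a, c, e, f}  OUT={c, e, f}
  B7:  IN={c, e, f}  OUT={b, c, e}
  B8:  IN={b, c, e}  OUT={a, c}
  B9:  IN={a, c}  OUT={}

Merge at B8: OUT[B8] = IN[B9] = {a, c}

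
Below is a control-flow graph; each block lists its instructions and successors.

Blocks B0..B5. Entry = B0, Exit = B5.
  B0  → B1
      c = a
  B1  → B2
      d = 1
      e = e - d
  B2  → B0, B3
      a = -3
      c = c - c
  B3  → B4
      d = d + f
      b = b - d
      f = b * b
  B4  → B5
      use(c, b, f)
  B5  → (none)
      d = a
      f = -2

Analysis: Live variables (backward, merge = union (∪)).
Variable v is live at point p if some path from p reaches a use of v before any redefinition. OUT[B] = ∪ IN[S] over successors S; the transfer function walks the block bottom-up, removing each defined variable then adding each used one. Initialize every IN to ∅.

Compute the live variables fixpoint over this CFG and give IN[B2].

Answer: {b, c, d, e, f}

Working:
Fixpoint table:
  B0: | IN={a, b, e, f} | OUT={b, c, e, f}
  B1: | IN={b, c, e, f} | OUT={b, c, d, e, f}
  B2: | IN={b, c, d, e, f} | OUT={a, b, c, d, e, f}
  B3: | IN={a, b, c, d, f} | OUT={a, b, c, f}
  B4: | IN={a, b, c, f} | OUT={a}
  B5: | IN={a} | OUT={}

Merge at B2: OUT[B2] = IN[B0] ⊔ IN[B3] = {a, b, c, d, e, f}
Applying B2's transfer function to that OUT value gives IN[B2] (row B2 above).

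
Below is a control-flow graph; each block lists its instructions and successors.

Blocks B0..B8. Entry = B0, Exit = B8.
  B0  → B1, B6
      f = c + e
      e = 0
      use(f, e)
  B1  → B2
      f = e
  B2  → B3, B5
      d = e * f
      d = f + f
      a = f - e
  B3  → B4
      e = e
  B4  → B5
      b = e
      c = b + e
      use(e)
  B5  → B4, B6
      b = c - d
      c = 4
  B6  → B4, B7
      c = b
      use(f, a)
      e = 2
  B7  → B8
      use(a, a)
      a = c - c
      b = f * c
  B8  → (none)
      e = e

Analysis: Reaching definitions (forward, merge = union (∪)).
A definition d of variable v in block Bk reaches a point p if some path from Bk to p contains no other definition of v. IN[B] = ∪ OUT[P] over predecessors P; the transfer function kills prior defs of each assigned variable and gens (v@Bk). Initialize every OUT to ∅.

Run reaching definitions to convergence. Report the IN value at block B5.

Converged values:
  B0: | IN={} | OUT={e@B0, f@B0}
  B1: | IN={e@B0, f@B0} | OUT={e@B0, f@B1}
  B2: | IN={e@B0, f@B1} | OUT={a@B2, d@B2, e@B0, f@B1}
  B3: | IN={a@B2, d@B2, e@B0, f@B1} | OUT={a@B2, d@B2, e@B3, f@B1}
  B4: | IN={a@B2, b@B5, c@B5, c@B6, d@B2, e@B0, e@B3, e@B6, f@B0, f@B1} | OUT={a@B2, b@B4, c@B4, d@B2, e@B0, e@B3, e@B6, f@B0, f@B1}
  B5: | IN={a@B2, b@B4, c@B4, d@B2, e@B0, e@B3, e@B6, f@B0, f@B1} | OUT={a@B2, b@B5, c@B5, d@B2, e@B0, e@B3, e@B6, f@B0, f@B1}
  B6: | IN={a@B2, b@B5, c@B5, d@B2, e@B0, e@B3, e@B6, f@B0, f@B1} | OUT={a@B2, b@B5, c@B6, d@B2, e@B6, f@B0, f@B1}
  B7: | IN={a@B2, b@B5, c@B6, d@B2, e@B6, f@B0, f@B1} | OUT={a@B7, b@B7, c@B6, d@B2, e@B6, f@B0, f@B1}
  B8: | IN={a@B7, b@B7, c@B6, d@B2, e@B6, f@B0, f@B1} | OUT={a@B7, b@B7, c@B6, d@B2, e@B8, f@B0, f@B1}

Merge at B5: IN[B5] = OUT[B2] ⊔ OUT[B4] = {a@B2, b@B4, c@B4, d@B2, e@B0, e@B3, e@B6, f@B0, f@B1}

Answer: {a@B2, b@B4, c@B4, d@B2, e@B0, e@B3, e@B6, f@B0, f@B1}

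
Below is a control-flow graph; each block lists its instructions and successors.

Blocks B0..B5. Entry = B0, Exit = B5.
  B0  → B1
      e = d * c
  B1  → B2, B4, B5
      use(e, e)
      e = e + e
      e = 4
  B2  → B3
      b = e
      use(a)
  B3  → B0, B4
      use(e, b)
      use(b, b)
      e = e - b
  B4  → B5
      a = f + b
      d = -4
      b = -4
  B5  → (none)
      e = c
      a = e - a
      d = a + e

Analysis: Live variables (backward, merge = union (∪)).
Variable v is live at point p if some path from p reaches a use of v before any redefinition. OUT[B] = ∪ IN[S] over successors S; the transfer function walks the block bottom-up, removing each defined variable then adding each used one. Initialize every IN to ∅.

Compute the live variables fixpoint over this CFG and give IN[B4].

Answer: {b, c, f}

Working:
Per-block solution:
  B0:   IN={a, b, c, d, f}   OUT={a, b, c, d, e, f}
  B1:   IN={a, b, c, d, e, f}   OUT={a, b, c, d, e, f}
  B2:   IN={a, c, d, e, f}   OUT={a, b, c, d, e, f}
  B3:   IN={a, b, c, d, e, f}   OUT={a, b, c, d, f}
  B4:   IN={b, c, f}   OUT={a, c}
  B5:   IN={a, c}   OUT={}

Merge at B4: OUT[B4] = IN[B5] = {a, c}
Applying B4's transfer function to that OUT value gives IN[B4] (row B4 above).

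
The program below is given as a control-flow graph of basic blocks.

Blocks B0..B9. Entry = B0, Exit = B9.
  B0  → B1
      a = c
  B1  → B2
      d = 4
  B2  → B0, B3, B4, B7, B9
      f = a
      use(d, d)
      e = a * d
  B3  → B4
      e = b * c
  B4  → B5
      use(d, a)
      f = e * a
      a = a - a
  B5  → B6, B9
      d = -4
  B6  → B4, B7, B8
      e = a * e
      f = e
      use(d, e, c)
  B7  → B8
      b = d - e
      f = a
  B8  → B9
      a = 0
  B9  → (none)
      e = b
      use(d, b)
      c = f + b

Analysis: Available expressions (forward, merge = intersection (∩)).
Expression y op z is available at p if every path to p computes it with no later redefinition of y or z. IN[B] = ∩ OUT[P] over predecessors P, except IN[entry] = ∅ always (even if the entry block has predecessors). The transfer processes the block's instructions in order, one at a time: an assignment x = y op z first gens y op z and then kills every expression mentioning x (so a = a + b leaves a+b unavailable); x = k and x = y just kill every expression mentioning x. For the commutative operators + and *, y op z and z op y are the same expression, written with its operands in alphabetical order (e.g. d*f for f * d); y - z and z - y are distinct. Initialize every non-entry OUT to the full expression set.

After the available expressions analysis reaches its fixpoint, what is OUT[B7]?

Answer: {d-e}

Trace:
Converged values:
  B0:   IN={}   OUT={}
  B1:   IN={}   OUT={}
  B2:   IN={}   OUT={a*d}
  B3:   IN={a*d}   OUT={a*d, b*c}
  B4:   IN={}   OUT={}
  B5:   IN={}   OUT={}
  B6:   IN={}   OUT={}
  B7:   IN={}   OUT={d-e}
  B8:   IN={}   OUT={}
  B9:   IN={}   OUT={b+f}

Merge at B7: IN[B7] = OUT[B2] ∩ OUT[B6] = {}
Applying B7's transfer function to that IN value gives OUT[B7] (row B7 above).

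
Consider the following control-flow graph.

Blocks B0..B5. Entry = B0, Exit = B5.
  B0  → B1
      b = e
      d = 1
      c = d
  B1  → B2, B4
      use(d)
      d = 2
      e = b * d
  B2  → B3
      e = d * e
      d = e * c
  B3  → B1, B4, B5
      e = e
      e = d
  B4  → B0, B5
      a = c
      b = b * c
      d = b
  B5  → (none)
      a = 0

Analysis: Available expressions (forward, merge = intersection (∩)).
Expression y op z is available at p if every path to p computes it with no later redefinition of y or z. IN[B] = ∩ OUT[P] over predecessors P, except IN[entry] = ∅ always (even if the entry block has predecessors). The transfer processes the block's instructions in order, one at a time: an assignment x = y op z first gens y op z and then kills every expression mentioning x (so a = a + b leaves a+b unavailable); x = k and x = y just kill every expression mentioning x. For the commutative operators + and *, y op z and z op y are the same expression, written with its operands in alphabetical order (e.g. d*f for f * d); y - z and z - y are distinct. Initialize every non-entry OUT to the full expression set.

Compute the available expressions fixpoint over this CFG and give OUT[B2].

Answer: {c*e}

Trace:
Per-block solution:
  B0:   IN={}   OUT={}
  B1:   IN={}   OUT={b*d}
  B2:   IN={b*d}   OUT={c*e}
  B3:   IN={c*e}   OUT={}
  B4:   IN={}   OUT={}
  B5:   IN={}   OUT={}

Merge at B2: IN[B2] = OUT[B1] = {b*d}
Applying B2's transfer function to that IN value gives OUT[B2] (row B2 above).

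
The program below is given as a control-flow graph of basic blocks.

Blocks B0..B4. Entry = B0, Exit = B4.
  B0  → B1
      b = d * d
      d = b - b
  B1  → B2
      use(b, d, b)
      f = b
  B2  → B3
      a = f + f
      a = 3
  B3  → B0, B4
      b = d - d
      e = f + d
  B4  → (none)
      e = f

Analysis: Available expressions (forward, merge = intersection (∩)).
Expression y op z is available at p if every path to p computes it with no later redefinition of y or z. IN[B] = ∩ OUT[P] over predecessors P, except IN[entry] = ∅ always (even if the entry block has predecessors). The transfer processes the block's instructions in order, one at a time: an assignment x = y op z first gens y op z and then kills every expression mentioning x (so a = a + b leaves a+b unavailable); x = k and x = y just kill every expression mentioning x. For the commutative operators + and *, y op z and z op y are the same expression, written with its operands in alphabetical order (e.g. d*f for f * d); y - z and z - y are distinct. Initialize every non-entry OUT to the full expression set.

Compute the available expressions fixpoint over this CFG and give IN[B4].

Answer: {d+f, d-d, f+f}

Working:
Fixpoint table:
  B0:   IN={}   OUT={b-b}
  B1:   IN={b-b}   OUT={b-b}
  B2:   IN={b-b}   OUT={b-b, f+f}
  B3:   IN={b-b, f+f}   OUT={d+f, d-d, f+f}
  B4:   IN={d+f, d-d, f+f}   OUT={d+f, d-d, f+f}

Merge at B4: IN[B4] = OUT[B3] = {d+f, d-d, f+f}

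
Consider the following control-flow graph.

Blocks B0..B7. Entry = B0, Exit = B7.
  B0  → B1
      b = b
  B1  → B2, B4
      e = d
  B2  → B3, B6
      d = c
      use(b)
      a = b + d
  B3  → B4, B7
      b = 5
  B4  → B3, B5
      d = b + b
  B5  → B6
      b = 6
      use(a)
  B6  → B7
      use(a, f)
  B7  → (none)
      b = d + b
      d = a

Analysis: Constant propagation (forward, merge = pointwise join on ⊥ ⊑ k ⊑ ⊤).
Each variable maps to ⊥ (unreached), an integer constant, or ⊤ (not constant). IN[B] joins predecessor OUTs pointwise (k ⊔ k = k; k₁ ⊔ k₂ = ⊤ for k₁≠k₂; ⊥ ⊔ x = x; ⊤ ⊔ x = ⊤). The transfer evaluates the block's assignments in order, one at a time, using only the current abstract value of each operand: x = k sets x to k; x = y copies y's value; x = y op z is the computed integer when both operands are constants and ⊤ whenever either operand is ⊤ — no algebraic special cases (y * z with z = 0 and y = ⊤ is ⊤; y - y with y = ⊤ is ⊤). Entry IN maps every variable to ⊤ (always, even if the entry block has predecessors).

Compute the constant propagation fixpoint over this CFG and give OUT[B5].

Answer: {a: ⊤, b: 6, c: ⊤, d: ⊤, e: ⊤, f: ⊤}

Trace:
Converged values:
  B0:  IN=(all ⊤)  OUT=(all ⊤)
  B1:  IN=(all ⊤)  OUT=(all ⊤)
  B2:  IN=(all ⊤)  OUT=(all ⊤)
  B3:  IN=(all ⊤)  OUT={b:5; rest ⊤}
  B4:  IN=(all ⊤)  OUT=(all ⊤)
  B5:  IN=(all ⊤)  OUT={b:6; rest ⊤}
  B6:  IN=(all ⊤)  OUT=(all ⊤)
  B7:  IN=(all ⊤)  OUT=(all ⊤)

Merge at B5: IN[B5] = OUT[B4] = {a: ⊤, b: ⊤, c: ⊤, d: ⊤, e: ⊤, f: ⊤}
Applying B5's transfer function to that IN value gives OUT[B5] (row B5 above).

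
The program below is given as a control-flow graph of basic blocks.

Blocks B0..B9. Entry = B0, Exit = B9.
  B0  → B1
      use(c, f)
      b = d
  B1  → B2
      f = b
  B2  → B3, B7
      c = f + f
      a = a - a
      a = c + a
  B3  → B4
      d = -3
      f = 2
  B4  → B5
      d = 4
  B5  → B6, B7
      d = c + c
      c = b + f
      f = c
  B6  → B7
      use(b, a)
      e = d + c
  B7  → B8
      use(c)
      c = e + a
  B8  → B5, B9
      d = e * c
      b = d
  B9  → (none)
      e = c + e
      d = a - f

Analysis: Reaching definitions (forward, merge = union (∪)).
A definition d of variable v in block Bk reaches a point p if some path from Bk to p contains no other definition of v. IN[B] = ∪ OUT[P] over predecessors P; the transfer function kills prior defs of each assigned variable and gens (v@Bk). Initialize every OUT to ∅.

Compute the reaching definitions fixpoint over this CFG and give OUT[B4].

Fixpoint table:
  B0:   IN={}   OUT={b@B0}
  B1:   IN={b@B0}   OUT={b@B0, f@B1}
  B2:   IN={b@B0, f@B1}   OUT={a@B2, b@B0, c@B2, f@B1}
  B3:   IN={a@B2, b@B0, c@B2, f@B1}   OUT={a@B2, b@B0, c@B2, d@B3, f@B3}
  B4:   IN={a@B2, b@B0, c@B2, d@B3, f@B3}   OUT={a@B2, b@B0, c@B2, d@B4, f@B3}
  B5:   IN={a@B2, b@B0, b@B8, c@B2, c@B7, d@B4, d@B8, e@B6, f@B1, f@B3, f@B5}   OUT={a@B2, b@B0, b@B8, c@B5, d@B5, e@B6, f@B5}
  B6:   IN={a@B2, b@B0, b@B8, c@B5, d@B5, e@B6, f@B5}   OUT={a@B2, b@B0, b@B8, c@B5, d@B5, e@B6, f@B5}
  B7:   IN={a@B2, b@B0, b@B8, c@B2, c@B5, d@B5, e@B6, f@B1, f@B5}   OUT={a@B2, b@B0, b@B8, c@B7, d@B5, e@B6, f@B1, f@B5}
  B8:   IN={a@B2, b@B0, b@B8, c@B7, d@B5, e@B6, f@B1, f@B5}   OUT={a@B2, b@B8, c@B7, d@B8, e@B6, f@B1, f@B5}
  B9:   IN={a@B2, b@B8, c@B7, d@B8, e@B6, f@B1, f@B5}   OUT={a@B2, b@B8, c@B7, d@B9, e@B9, f@B1, f@B5}

Merge at B4: IN[B4] = OUT[B3] = {a@B2, b@B0, c@B2, d@B3, f@B3}
Applying B4's transfer function to that IN value gives OUT[B4] (row B4 above).

Answer: {a@B2, b@B0, c@B2, d@B4, f@B3}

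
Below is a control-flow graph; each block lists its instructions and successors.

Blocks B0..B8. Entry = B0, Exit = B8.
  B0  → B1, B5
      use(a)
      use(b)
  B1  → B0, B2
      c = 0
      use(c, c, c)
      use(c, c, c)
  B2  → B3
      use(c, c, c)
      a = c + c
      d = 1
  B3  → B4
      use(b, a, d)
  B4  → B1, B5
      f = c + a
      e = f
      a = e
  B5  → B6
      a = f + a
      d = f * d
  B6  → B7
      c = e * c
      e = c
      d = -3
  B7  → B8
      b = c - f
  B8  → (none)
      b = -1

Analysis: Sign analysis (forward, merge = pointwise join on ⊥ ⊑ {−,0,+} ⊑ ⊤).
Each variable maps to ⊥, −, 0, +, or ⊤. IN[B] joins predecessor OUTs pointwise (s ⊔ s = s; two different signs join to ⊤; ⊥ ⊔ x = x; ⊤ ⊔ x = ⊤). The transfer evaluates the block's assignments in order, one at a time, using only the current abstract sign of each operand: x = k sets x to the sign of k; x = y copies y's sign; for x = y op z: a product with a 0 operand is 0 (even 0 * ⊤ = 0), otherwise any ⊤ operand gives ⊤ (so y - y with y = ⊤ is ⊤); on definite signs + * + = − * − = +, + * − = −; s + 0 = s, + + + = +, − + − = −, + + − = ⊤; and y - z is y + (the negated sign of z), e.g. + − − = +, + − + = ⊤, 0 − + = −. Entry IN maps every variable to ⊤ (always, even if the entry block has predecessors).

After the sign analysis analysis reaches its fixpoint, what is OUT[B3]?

Answer: {a: 0, b: ⊤, c: 0, d: +, e: ⊤, f: ⊤}

Working:
Converged values:
  B0:   IN=(all ⊤)   OUT=(all ⊤)
  B1:   IN=(all ⊤)   OUT={c:0; rest ⊤}
  B2:   IN={c:0; rest ⊤}   OUT={a:0, c:0, d:+; rest ⊤}
  B3:   IN={a:0, c:0, d:+; rest ⊤}   OUT={a:0, c:0, d:+; rest ⊤}
  B4:   IN={a:0, c:0, d:+; rest ⊤}   OUT={a:0, c:0, d:+, e:0, f:0; rest ⊤}
  B5:   IN=(all ⊤)   OUT=(all ⊤)
  B6:   IN=(all ⊤)   OUT={d:-; rest ⊤}
  B7:   IN={d:-; rest ⊤}   OUT={d:-; rest ⊤}
  B8:   IN={d:-; rest ⊤}   OUT={b:-, d:-; rest ⊤}

Merge at B3: IN[B3] = OUT[B2] = {a: 0, b: ⊤, c: 0, d: +, e: ⊤, f: ⊤}
Applying B3's transfer function to that IN value gives OUT[B3] (row B3 above).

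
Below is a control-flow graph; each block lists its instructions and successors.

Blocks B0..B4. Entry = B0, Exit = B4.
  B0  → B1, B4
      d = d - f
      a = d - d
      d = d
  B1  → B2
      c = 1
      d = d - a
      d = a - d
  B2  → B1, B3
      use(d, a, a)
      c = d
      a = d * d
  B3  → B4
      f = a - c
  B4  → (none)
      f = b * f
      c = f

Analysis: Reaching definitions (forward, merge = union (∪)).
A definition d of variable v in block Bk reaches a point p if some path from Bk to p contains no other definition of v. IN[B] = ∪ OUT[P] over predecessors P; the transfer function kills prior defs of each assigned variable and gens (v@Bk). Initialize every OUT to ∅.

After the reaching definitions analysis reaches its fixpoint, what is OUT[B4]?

Answer: {a@B0, a@B2, c@B4, d@B0, d@B1, f@B4}

Derivation:
Converged values:
  B0:   IN={}   OUT={a@B0, d@B0}
  B1:   IN={a@B0, a@B2, c@B2, d@B0, d@B1}   OUT={a@B0, a@B2, c@B1, d@B1}
  B2:   IN={a@B0, a@B2, c@B1, d@B1}   OUT={a@B2, c@B2, d@B1}
  B3:   IN={a@B2, c@B2, d@B1}   OUT={a@B2, c@B2, d@B1, f@B3}
  B4:   IN={a@B0, a@B2, c@B2, d@B0, d@B1, f@B3}   OUT={a@B0, a@B2, c@B4, d@B0, d@B1, f@B4}

Merge at B4: IN[B4] = OUT[B0] ⊔ OUT[B3] = {a@B0, a@B2, c@B2, d@B0, d@B1, f@B3}
Applying B4's transfer function to that IN value gives OUT[B4] (row B4 above).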